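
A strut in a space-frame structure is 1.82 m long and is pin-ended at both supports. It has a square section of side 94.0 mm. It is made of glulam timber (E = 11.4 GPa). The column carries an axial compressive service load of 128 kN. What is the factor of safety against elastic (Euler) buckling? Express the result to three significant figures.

I = a⁴/12 = 94.0⁴/12 = 6.506×10^6 mm⁴
I = 6.506×10^6 mm⁴ = 6.506×10^-6 m⁴
Effective length L_e = K·L = 1 × 1.82 = 1.820 m
P_cr = π²EI / L_e² = π² × 11.4×10⁹ × 6.506×10^-6 / 1.820² = 2.210×10^5 N
Factor of safety n = P_cr / P = 221.00 / 128 = 1.73

n ≈ 1.73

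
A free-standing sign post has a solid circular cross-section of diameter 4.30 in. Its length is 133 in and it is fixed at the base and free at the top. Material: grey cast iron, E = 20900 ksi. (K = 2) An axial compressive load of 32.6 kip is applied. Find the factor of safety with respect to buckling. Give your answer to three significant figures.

n ≈ 1.50

I = πd⁴/64 = π×4.30⁴/64 = 16.78 in⁴
Effective length L_e = K·L = 2 × 133 = 266.0 in
P_cr = π²EI / L_e² = π² × 20900×10³ × 16.78 / 266.0² = 4.892×10^4 lb
Factor of safety n = P_cr / P = 48.925 / 32.6 = 1.50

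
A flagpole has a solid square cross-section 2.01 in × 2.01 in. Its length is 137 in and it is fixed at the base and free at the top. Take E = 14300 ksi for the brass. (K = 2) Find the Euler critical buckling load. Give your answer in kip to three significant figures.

I = a⁴/12 = 2.01⁴/12 = 1.360 in⁴
Effective length L_e = K·L = 2 × 137 = 274.0 in
P_cr = π²EI / L_e² = π² × 14300×10³ × 1.360 / 274.0² = 2.557×10^3 lb

P_cr ≈ 2.56 kip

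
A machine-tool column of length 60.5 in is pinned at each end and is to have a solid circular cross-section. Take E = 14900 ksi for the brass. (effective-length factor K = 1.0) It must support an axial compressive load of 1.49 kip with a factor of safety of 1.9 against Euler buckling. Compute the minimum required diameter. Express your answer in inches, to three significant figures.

Required P_cr = n·P = 1.9 × 1.49 = 2.831 kip
L_e = K·L = 1 × 60.5 = 60.50 in
Required I = P_cr·L_e²/(π²E) = 2.831×10^3 × 60.50² / (π² × 1.49×10^7) = 7.046×10^-2 in⁴
Solid circle: I = πd⁴/64  ⇒  d = (64I/π)^(1/4) = (64×7.046×10^-2/π)^(1/4) = 1.09 in

d ≈ 1.09 in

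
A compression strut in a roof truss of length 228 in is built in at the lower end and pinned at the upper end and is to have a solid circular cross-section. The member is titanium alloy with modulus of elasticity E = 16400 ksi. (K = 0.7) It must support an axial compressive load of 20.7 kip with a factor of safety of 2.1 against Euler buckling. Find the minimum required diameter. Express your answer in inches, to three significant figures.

Required P_cr = n·P = 2.1 × 20.7 = 43.47 kip
L_e = K·L = 0.7 × 228 = 159.6 in
Required I = P_cr·L_e²/(π²E) = 4.347×10^4 × 159.6² / (π² × 1.64×10^7) = 6.841 in⁴
Solid circle: I = πd⁴/64  ⇒  d = (64I/π)^(1/4) = (64×6.841/π)^(1/4) = 3.44 in

d ≈ 3.44 in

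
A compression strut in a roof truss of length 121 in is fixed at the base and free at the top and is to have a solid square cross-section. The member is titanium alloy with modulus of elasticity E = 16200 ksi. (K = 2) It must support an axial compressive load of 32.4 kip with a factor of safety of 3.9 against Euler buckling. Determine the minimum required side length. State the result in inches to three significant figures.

a ≈ 4.85 in

Required P_cr = n·P = 3.9 × 32.4 = 126.4 kip
L_e = K·L = 2 × 121 = 242.0 in
Required I = P_cr·L_e²/(π²E) = 1.264×10^5 × 242.0² / (π² × 1.62×10^7) = 46.28 in⁴
Solid square: I = a⁴/12  ⇒  a = (12I)^(1/4) = (12×46.28)^(1/4) = 4.85 in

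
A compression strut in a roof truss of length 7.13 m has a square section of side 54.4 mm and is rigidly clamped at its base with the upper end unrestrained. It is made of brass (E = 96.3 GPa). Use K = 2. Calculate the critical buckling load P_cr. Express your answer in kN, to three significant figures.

I = a⁴/12 = 54.4⁴/12 = 7.298×10^5 mm⁴
I = 7.298×10^5 mm⁴ = 7.298×10^-7 m⁴
Effective length L_e = K·L = 2 × 7.13 = 14.26 m
P_cr = π²EI / L_e² = π² × 96.3×10⁹ × 7.298×10^-7 / 14.26² = 3.411×10^3 N

P_cr ≈ 3.41 kN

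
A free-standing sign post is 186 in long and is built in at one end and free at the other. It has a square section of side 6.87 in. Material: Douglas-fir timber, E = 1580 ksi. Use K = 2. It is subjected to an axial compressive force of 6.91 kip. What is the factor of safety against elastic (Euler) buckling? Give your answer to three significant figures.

I = a⁴/12 = 6.87⁴/12 = 185.6 in⁴
Effective length L_e = K·L = 2 × 186 = 372.0 in
P_cr = π²EI / L_e² = π² × 1580×10³ × 185.6 / 372.0² = 2.092×10^4 lb
Factor of safety n = P_cr / P = 20.918 / 6.91 = 3.03

n ≈ 3.03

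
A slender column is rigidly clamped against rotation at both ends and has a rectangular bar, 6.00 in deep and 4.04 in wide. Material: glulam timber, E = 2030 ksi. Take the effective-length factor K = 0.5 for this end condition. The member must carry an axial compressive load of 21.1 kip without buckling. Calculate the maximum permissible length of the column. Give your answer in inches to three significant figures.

Buckling occurs about the weak axis: I_min = h·b³/12 with b = 4.04 in (the shorter side).
I_min = 6.00×4.04³/12 = 32.97 in⁴
At the buckling limit P_cr = P = 2.110×10^4 lb
From P_cr = π²EI/(K·L)²:  L = (1/K)·√(π²EI/P_cr) = (1/0.5)·√(π²×2.03×10^6×32.97/2.110×10^4)
L = 354 in

L_max ≈ 354 in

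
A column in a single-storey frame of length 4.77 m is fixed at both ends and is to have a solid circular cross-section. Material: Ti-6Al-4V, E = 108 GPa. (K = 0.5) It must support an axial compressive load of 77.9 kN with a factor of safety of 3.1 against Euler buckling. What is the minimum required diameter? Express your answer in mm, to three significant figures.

Required P_cr = n·P = 3.1 × 77.9 = 241.5 kN
L_e = K·L = 0.5 × 4.77 = 2.385 m
Required I = P_cr·L_e²/(π²E) = 2.415×10^5 × 2.385² / (π² × 1.08×10^11) = 1.289×10^-6 m⁴
I_req = 1.289×10^6 mm⁴
Solid circle: I = πd⁴/64  ⇒  d = (64I/π)^(1/4) = (64×1.289×10^6/π)^(1/4) = 71.6 mm

d ≈ 71.6 mm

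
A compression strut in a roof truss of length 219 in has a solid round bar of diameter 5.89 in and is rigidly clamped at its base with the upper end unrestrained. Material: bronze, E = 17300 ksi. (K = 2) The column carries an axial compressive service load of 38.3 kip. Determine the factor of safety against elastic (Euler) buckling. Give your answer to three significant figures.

n ≈ 1.37

I = πd⁴/64 = π×5.89⁴/64 = 59.08 in⁴
Effective length L_e = K·L = 2 × 219 = 438.0 in
P_cr = π²EI / L_e² = π² × 17300×10³ × 59.08 / 438.0² = 5.258×10^4 lb
Factor of safety n = P_cr / P = 52.581 / 38.3 = 1.37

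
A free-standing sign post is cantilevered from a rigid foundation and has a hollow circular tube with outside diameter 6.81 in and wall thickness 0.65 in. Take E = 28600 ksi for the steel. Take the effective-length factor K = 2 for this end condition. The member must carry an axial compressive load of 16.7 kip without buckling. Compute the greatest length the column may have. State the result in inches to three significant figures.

L_max ≈ 505 in

Inner diameter d_i = 6.81 − 2×0.65 = 5.510 in
I = π(d_o⁴ − d_i⁴)/64 = π(6.81⁴ − 5.510⁴)/64 = 60.33 in⁴
At the buckling limit P_cr = P = 1.670×10^4 lb
From P_cr = π²EI/(K·L)²:  L = (1/K)·√(π²EI/P_cr) = (1/2)·√(π²×2.86×10^7×60.33/1.670×10^4)
L = 505 in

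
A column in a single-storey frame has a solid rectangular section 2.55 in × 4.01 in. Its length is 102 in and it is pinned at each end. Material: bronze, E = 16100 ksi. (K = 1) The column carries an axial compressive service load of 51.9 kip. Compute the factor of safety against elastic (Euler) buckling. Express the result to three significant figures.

n ≈ 1.63

Buckling occurs about the weak axis: I_min = h·b³/12 with b = 2.55 in (the shorter side).
I_min = 4.01×2.55³/12 = 5.541 in⁴
Effective length L_e = K·L = 1 × 102 = 102.0 in
P_cr = π²EI / L_e² = π² × 16100×10³ × 5.541 / 102.0² = 8.463×10^4 lb
Factor of safety n = P_cr / P = 84.627 / 51.9 = 1.63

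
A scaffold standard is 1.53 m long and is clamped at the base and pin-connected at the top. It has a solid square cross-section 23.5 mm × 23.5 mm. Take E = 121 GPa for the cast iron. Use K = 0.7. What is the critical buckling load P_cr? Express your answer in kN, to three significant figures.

I = a⁴/12 = 23.5⁴/12 = 2.542×10^4 mm⁴
I = 2.542×10^4 mm⁴ = 2.542×10^-8 m⁴
Effective length L_e = K·L = 0.7 × 1.53 = 1.071 m
P_cr = π²EI / L_e² = π² × 121×10⁹ × 2.542×10^-8 / 1.071² = 2.646×10^4 N

P_cr ≈ 26.5 kN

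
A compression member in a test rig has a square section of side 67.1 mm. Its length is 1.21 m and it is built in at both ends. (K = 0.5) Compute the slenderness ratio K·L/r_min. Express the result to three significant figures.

For a square r = a/√12 = 67.1/√12 = 19.37 mm
L_e = K·L = 0.5 × 1.21 m = 0.6050 m = 605.00 mm
λ = L_e / r_min = 605.00 / 19.37 = 31.2

λ ≈ 31.2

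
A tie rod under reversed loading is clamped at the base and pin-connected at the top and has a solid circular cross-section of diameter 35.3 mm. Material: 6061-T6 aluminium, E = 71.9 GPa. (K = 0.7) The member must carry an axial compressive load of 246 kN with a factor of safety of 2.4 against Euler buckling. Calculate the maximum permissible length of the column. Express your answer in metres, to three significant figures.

L_max ≈ 0.432 m

I = πd⁴/64 = π×35.3⁴/64 = 7.622×10^4 mm⁴
I = 7.622×10^-8 m⁴
Required critical load P_cr = n·P = 2.4 × 246 = 590.4 kN = 5.904×10^5 N
From P_cr = π²EI/(K·L)²:  L = (1/K)·√(π²EI/P_cr) = (1/0.7)·√(π²×7.19×10^10×7.622×10^-8/5.904×10^5)
L = 0.432 m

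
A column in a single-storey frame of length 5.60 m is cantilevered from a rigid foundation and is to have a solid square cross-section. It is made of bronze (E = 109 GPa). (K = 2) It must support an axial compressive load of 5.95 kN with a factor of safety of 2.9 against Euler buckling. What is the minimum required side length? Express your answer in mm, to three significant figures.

a ≈ 70.1 mm

Required P_cr = n·P = 2.9 × 5.95 = 17.26 kN
L_e = K·L = 2 × 5.60 = 11.20 m
Required I = P_cr·L_e²/(π²E) = 1.726×10^4 × 11.20² / (π² × 1.09×10^11) = 2.012×10^-6 m⁴
I_req = 2.012×10^6 mm⁴
Solid square: I = a⁴/12  ⇒  a = (12I)^(1/4) = (12×2.012×10^6)^(1/4) = 70.1 mm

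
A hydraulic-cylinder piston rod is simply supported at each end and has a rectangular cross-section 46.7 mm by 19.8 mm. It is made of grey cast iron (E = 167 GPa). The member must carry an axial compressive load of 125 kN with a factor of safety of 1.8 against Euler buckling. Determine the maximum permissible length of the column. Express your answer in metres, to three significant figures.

Buckling occurs about the weak axis: I_min = h·b³/12 with b = 19.8 mm (the shorter side).
I_min = 46.7×19.8³/12 = 3.021×10^4 mm⁴
I = 3.021×10^-8 m⁴
Required critical load P_cr = n·P = 1.8 × 125 = 225.0 kN = 2.250×10^5 N
From P_cr = π²EI/(K·L)²:  L = (1/K)·√(π²EI/P_cr) = (1/1)·√(π²×1.67×10^11×3.021×10^-8/2.250×10^5)
L = 0.470 m

L_max ≈ 0.470 m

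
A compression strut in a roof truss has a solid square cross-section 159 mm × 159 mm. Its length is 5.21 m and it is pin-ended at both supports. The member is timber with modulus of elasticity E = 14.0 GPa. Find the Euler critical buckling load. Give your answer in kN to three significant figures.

I = a⁴/12 = 159⁴/12 = 5.326×10^7 mm⁴
I = 5.326×10^7 mm⁴ = 5.326×10^-5 m⁴
Effective length L_e = K·L = 1 × 5.21 = 5.210 m
P_cr = π²EI / L_e² = π² × 14.0×10⁹ × 5.326×10^-5 / 5.210² = 2.711×10^5 N

P_cr ≈ 271 kN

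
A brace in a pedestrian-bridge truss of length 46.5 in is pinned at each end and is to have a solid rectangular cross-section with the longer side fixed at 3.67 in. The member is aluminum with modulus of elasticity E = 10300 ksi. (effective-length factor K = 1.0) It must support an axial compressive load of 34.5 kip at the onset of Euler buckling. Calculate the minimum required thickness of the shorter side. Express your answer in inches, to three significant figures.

b ≈ 1.34 in

L_e = K·L = 1 × 46.5 = 46.50 in
Required I = P_cr·L_e²/(π²E) = 3.450×10^4 × 46.50² / (π² × 1.03×10^7) = 0.7338 in⁴
Rectangle, weak axis: I_min = h·b³/12 with h = 3.67 in fixed  ⇒  b = (12I/h)^(1/3) = 1.34 in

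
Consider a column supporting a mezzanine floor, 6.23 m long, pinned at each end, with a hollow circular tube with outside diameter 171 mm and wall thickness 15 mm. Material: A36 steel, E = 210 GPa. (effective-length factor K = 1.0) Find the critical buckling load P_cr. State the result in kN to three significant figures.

Inner diameter d_i = 171 − 2×15 = 141.0 mm
I = π(d_o⁴ − d_i⁴)/64 = π(171⁴ − 141.0⁴)/64 = 2.257×10^7 mm⁴
I = 2.257×10^7 mm⁴ = 2.257×10^-5 m⁴
Effective length L_e = K·L = 1 × 6.23 = 6.230 m
P_cr = π²EI / L_e² = π² × 210×10⁹ × 2.257×10^-5 / 6.230² = 1.205×10^6 N

P_cr ≈ 1210 kN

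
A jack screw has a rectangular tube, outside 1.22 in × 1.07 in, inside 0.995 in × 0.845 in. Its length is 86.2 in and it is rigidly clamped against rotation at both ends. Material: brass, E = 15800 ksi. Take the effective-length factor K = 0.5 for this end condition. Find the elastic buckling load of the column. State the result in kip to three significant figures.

P_cr ≈ 6.26 kip

Weak-axis I_min = (h_o·b_o³ − h_i·b_i³)/12 with b_o = 1.07, b_i = 0.8450 in (shorter outer/inner sides).
I_min = (1.22×1.07³ − 0.9950×0.8450³)/12 = 7.452×10^-2 in⁴
Effective length L_e = K·L = 0.5 × 86.2 = 43.10 in
P_cr = π²EI / L_e² = π² × 15800×10³ × 7.452×10^-2 / 43.10² = 6.256×10^3 lb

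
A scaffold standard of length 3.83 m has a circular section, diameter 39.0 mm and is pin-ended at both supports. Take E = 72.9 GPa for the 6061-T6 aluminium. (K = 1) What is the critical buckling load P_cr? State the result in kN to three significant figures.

P_cr ≈ 5.57 kN

I = πd⁴/64 = π×39.0⁴/64 = 1.136×10^5 mm⁴
I = 1.136×10^5 mm⁴ = 1.136×10^-7 m⁴
Effective length L_e = K·L = 1 × 3.83 = 3.830 m
P_cr = π²EI / L_e² = π² × 72.9×10⁹ × 1.136×10^-7 / 3.830² = 5.570×10^3 N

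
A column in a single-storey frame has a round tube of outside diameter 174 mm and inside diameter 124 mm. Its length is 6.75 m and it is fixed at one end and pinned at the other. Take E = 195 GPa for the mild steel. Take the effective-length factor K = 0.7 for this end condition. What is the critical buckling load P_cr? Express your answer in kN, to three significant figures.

P_cr ≈ 2880 kN

d_o = 174 mm, d_i = 124 mm
I = π(d_o⁴ − d_i⁴)/64 = π(174⁴ − 124.0⁴)/64 = 3.339×10^7 mm⁴
I = 3.339×10^7 mm⁴ = 3.339×10^-5 m⁴
Effective length L_e = K·L = 0.7 × 6.75 = 4.725 m
P_cr = π²EI / L_e² = π² × 195×10⁹ × 3.339×10^-5 / 4.725² = 2.878×10^6 N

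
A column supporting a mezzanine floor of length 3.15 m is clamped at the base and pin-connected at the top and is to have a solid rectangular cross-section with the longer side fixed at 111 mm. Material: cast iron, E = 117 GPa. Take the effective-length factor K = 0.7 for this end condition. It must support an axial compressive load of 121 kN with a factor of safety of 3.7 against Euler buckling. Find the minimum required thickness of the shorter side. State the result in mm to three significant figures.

b ≈ 58.8 mm

Required P_cr = n·P = 3.7 × 121 = 447.7 kN
L_e = K·L = 0.7 × 3.15 = 2.205 m
Required I = P_cr·L_e²/(π²E) = 4.477×10^5 × 2.205² / (π² × 1.17×10^11) = 1.885×10^-6 m⁴
I_req = 1.885×10^6 mm⁴
Rectangle, weak axis: I_min = h·b³/12 with h = 111 mm fixed  ⇒  b = (12I/h)^(1/3) = 58.8 mm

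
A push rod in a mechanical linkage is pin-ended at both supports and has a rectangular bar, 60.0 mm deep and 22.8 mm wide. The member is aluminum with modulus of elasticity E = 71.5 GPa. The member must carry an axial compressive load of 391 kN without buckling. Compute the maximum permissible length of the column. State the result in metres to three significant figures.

Buckling occurs about the weak axis: I_min = h·b³/12 with b = 22.8 mm (the shorter side).
I_min = 60.0×22.8³/12 = 5.926×10^4 mm⁴
I = 5.926×10^-8 m⁴
At the buckling limit P_cr = P = 3.910×10^5 N
From P_cr = π²EI/(K·L)²:  L = (1/K)·√(π²EI/P_cr) = (1/1)·√(π²×7.15×10^10×5.926×10^-8/3.910×10^5)
L = 0.327 m

L_max ≈ 0.327 m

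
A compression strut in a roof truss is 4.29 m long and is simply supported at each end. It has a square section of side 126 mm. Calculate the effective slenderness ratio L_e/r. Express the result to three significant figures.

For a square r = a/√12 = 126/√12 = 36.37 mm
L_e = K·L = 1 × 4.29 m = 4.290 m = 4290.0 mm
λ = L_e / r_min = 4290.0 / 36.37 = 118

λ ≈ 118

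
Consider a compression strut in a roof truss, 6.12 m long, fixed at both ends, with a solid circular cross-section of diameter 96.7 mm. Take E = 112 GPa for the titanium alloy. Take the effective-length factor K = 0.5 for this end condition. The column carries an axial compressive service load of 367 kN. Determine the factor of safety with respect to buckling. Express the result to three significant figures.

I = πd⁴/64 = π×96.7⁴/64 = 4.292×10^6 mm⁴
I = 4.292×10^6 mm⁴ = 4.292×10^-6 m⁴
Effective length L_e = K·L = 0.5 × 6.12 = 3.060 m
P_cr = π²EI / L_e² = π² × 112×10⁹ × 4.292×10^-6 / 3.060² = 5.067×10^5 N
Factor of safety n = P_cr / P = 506.70 / 367 = 1.38

n ≈ 1.38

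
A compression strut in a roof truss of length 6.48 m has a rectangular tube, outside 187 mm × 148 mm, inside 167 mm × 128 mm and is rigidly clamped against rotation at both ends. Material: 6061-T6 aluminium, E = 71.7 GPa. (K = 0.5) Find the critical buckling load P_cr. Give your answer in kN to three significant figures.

Weak-axis I_min = (h_o·b_o³ − h_i·b_i³)/12 with b_o = 148, b_i = 128.0 mm (shorter outer/inner sides).
I_min = (187×148³ − 167.0×128.0³)/12 = 2.133×10^7 mm⁴
I = 2.133×10^7 mm⁴ = 2.133×10^-5 m⁴
Effective length L_e = K·L = 0.5 × 6.48 = 3.240 m
P_cr = π²EI / L_e² = π² × 71.7×10⁹ × 2.133×10^-5 / 3.240² = 1.438×10^6 N

P_cr ≈ 1440 kN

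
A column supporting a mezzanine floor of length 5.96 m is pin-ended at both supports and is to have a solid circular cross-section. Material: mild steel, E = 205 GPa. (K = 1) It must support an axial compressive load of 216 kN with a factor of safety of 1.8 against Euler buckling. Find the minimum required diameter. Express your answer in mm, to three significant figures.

d ≈ 109 mm

Required P_cr = n·P = 1.8 × 216 = 388.8 kN
L_e = K·L = 1 × 5.96 = 5.960 m
Required I = P_cr·L_e²/(π²E) = 3.888×10^5 × 5.960² / (π² × 2.05×10^11) = 6.826×10^-6 m⁴
I_req = 6.826×10^6 mm⁴
Solid circle: I = πd⁴/64  ⇒  d = (64I/π)^(1/4) = (64×6.826×10^6/π)^(1/4) = 109 mm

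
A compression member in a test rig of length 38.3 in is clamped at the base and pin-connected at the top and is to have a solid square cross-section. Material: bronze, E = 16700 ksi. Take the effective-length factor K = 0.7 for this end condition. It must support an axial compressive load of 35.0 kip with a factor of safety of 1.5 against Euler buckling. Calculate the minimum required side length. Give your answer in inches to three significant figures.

Required P_cr = n·P = 1.5 × 35.0 = 52.50 kip
L_e = K·L = 0.7 × 38.3 = 26.81 in
Required I = P_cr·L_e²/(π²E) = 5.250×10^4 × 26.81² / (π² × 1.67×10^7) = 0.2289 in⁴
Solid square: I = a⁴/12  ⇒  a = (12I)^(1/4) = (12×0.2289)^(1/4) = 1.29 in

a ≈ 1.29 in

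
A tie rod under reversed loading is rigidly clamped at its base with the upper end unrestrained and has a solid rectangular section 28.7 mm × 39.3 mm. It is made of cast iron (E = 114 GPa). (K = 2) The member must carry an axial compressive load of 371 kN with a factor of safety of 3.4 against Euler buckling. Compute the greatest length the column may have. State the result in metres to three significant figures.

Buckling occurs about the weak axis: I_min = h·b³/12 with b = 28.7 mm (the shorter side).
I_min = 39.3×28.7³/12 = 7.742×10^4 mm⁴
I = 7.742×10^-8 m⁴
Required critical load P_cr = n·P = 3.4 × 371 = 1261 kN = 1.261×10^6 N
From P_cr = π²EI/(K·L)²:  L = (1/K)·√(π²EI/P_cr) = (1/2)·√(π²×1.14×10^11×7.742×10^-8/1.261×10^6)
L = 0.131 m

L_max ≈ 0.131 m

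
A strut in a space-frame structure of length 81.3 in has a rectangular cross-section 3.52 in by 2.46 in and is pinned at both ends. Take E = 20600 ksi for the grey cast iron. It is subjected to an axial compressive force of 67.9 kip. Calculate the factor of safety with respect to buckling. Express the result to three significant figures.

n ≈ 1.98

Buckling occurs about the weak axis: I_min = h·b³/12 with b = 2.46 in (the shorter side).
I_min = 3.52×2.46³/12 = 4.367 in⁴
Effective length L_e = K·L = 1 × 81.3 = 81.30 in
P_cr = π²EI / L_e² = π² × 20600×10³ × 4.367 / 81.30² = 1.343×10^5 lb
Factor of safety n = P_cr / P = 134.32 / 67.9 = 1.98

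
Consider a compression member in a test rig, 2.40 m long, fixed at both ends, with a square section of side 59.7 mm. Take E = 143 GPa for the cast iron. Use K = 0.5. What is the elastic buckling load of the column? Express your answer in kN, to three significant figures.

P_cr ≈ 1040 kN

I = a⁴/12 = 59.7⁴/12 = 1.059×10^6 mm⁴
I = 1.059×10^6 mm⁴ = 1.059×10^-6 m⁴
Effective length L_e = K·L = 0.5 × 2.40 = 1.200 m
P_cr = π²EI / L_e² = π² × 143×10⁹ × 1.059×10^-6 / 1.200² = 1.038×10^6 N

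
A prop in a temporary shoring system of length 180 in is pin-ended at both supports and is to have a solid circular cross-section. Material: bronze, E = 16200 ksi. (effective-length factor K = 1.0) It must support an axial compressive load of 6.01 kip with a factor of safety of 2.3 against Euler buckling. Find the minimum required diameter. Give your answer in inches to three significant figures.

Required P_cr = n·P = 2.3 × 6.01 = 13.82 kip
L_e = K·L = 1 × 180 = 180.0 in
Required I = P_cr·L_e²/(π²E) = 1.382×10^4 × 180.0² / (π² × 1.62×10^7) = 2.801 in⁴
Solid circle: I = πd⁴/64  ⇒  d = (64I/π)^(1/4) = (64×2.801/π)^(1/4) = 2.75 in

d ≈ 2.75 in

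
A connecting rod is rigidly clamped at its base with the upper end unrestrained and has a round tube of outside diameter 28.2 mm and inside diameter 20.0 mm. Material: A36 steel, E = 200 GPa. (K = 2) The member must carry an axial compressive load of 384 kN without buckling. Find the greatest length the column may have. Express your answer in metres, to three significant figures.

L_max ≈ 0.173 m

d_o = 28.2 mm, d_i = 20.0 mm
I = π(d_o⁴ − d_i⁴)/64 = π(28.2⁴ − 20.00⁴)/64 = 2.319×10^4 mm⁴
I = 2.319×10^-8 m⁴
At the buckling limit P_cr = P = 3.840×10^5 N
From P_cr = π²EI/(K·L)²:  L = (1/K)·√(π²EI/P_cr) = (1/2)·√(π²×2.00×10^11×2.319×10^-8/3.840×10^5)
L = 0.173 m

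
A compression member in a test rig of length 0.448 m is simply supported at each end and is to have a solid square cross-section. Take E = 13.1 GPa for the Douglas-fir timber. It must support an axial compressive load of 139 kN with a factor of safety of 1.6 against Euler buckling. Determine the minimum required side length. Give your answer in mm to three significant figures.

a ≈ 45.1 mm

Required P_cr = n·P = 1.6 × 139 = 222.4 kN
L_e = K·L = 1 × 0.448 = 0.4480 m
Required I = P_cr·L_e²/(π²E) = 2.224×10^5 × 0.4480² / (π² × 1.31×10^10) = 3.452×10^-7 m⁴
I_req = 3.452×10^5 mm⁴
Solid square: I = a⁴/12  ⇒  a = (12I)^(1/4) = (12×3.452×10^5)^(1/4) = 45.1 mm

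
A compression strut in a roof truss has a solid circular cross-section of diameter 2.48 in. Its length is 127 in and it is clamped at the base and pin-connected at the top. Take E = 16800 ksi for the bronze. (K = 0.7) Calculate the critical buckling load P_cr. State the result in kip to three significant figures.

I = πd⁴/64 = π×2.48⁴/64 = 1.857 in⁴
Effective length L_e = K·L = 0.7 × 127 = 88.90 in
P_cr = π²EI / L_e² = π² × 16800×10³ × 1.857 / 88.90² = 3.896×10^4 lb

P_cr ≈ 39.0 kip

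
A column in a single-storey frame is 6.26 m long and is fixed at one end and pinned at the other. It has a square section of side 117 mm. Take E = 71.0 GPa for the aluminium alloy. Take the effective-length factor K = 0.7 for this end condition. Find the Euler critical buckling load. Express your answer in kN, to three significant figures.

I = a⁴/12 = 117⁴/12 = 1.562×10^7 mm⁴
I = 1.562×10^7 mm⁴ = 1.562×10^-5 m⁴
Effective length L_e = K·L = 0.7 × 6.26 = 4.382 m
P_cr = π²EI / L_e² = π² × 71.0×10⁹ × 1.562×10^-5 / 4.382² = 5.699×10^5 N

P_cr ≈ 570 kN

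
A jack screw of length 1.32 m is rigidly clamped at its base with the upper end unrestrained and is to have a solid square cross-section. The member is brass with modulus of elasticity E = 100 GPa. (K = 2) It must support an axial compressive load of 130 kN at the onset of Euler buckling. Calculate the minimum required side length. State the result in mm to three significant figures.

a ≈ 57.6 mm

L_e = K·L = 2 × 1.32 = 2.640 m
Required I = P_cr·L_e²/(π²E) = 1.300×10^5 × 2.640² / (π² × 1.00×10^11) = 9.180×10^-7 m⁴
I_req = 9.180×10^5 mm⁴
Solid square: I = a⁴/12  ⇒  a = (12I)^(1/4) = (12×9.180×10^5)^(1/4) = 57.6 mm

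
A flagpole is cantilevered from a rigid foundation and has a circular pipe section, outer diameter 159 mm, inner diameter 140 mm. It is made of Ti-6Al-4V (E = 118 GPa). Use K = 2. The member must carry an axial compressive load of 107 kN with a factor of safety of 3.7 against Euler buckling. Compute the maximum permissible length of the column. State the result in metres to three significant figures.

L_max ≈ 3.03 m

d_o = 159 mm, d_i = 140 mm
I = π(d_o⁴ − d_i⁴)/64 = π(159⁴ − 140.0⁴)/64 = 1.252×10^7 mm⁴
I = 1.252×10^-5 m⁴
Required critical load P_cr = n·P = 3.7 × 107 = 395.9 kN = 3.959×10^5 N
From P_cr = π²EI/(K·L)²:  L = (1/K)·√(π²EI/P_cr) = (1/2)·√(π²×1.18×10^11×1.252×10^-5/3.959×10^5)
L = 3.03 m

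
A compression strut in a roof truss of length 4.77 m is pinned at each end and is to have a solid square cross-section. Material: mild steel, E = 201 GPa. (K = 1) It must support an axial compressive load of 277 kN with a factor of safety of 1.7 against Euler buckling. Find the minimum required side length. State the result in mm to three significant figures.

a ≈ 89.7 mm

Required P_cr = n·P = 1.7 × 277 = 470.9 kN
L_e = K·L = 1 × 4.77 = 4.770 m
Required I = P_cr·L_e²/(π²E) = 4.709×10^5 × 4.770² / (π² × 2.01×10^11) = 5.401×10^-6 m⁴
I_req = 5.401×10^6 mm⁴
Solid square: I = a⁴/12  ⇒  a = (12I)^(1/4) = (12×5.401×10^6)^(1/4) = 89.7 mm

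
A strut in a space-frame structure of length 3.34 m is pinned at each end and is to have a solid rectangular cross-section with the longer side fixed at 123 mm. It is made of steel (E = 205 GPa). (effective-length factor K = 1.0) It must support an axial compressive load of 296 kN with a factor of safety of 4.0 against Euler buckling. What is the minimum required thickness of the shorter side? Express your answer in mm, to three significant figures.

b ≈ 86.0 mm

Required P_cr = n·P = 4.0 × 296 = 1184 kN
L_e = K·L = 1 × 3.34 = 3.340 m
Required I = P_cr·L_e²/(π²E) = 1.184×10^6 × 3.340² / (π² × 2.05×10^11) = 6.528×10^-6 m⁴
I_req = 6.528×10^6 mm⁴
Rectangle, weak axis: I_min = h·b³/12 with h = 123 mm fixed  ⇒  b = (12I/h)^(1/3) = 86.0 mm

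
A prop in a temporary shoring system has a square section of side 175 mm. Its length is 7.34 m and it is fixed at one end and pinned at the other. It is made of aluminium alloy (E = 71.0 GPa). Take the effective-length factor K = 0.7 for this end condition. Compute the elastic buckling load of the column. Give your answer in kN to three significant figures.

I = a⁴/12 = 175⁴/12 = 7.816×10^7 mm⁴
I = 7.816×10^7 mm⁴ = 7.816×10^-5 m⁴
Effective length L_e = K·L = 0.7 × 7.34 = 5.138 m
P_cr = π²EI / L_e² = π² × 71.0×10⁹ × 7.816×10^-5 / 5.138² = 2.075×10^6 N

P_cr ≈ 2070 kN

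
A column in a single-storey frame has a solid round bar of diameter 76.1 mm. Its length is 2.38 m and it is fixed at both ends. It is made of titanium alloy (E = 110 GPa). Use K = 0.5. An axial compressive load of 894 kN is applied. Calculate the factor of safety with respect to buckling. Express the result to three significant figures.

I = πd⁴/64 = π×76.1⁴/64 = 1.646×10^6 mm⁴
I = 1.646×10^6 mm⁴ = 1.646×10^-6 m⁴
Effective length L_e = K·L = 0.5 × 2.38 = 1.190 m
P_cr = π²EI / L_e² = π² × 110×10⁹ × 1.646×10^-6 / 1.190² = 1.262×10^6 N
Factor of safety n = P_cr / P = 1262.1 / 894 = 1.41

n ≈ 1.41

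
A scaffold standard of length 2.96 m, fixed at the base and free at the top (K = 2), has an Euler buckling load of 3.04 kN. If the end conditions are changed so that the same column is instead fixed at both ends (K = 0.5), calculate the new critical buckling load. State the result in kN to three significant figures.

P_cr ≈ 48.6 kN

P_cr ∝ 1/K², so P_cr,new = P_cr,old × (K_old/K_new)² = 3.04 × (2/0.5)²
= 3.04 × 16.00 = 48.6 kN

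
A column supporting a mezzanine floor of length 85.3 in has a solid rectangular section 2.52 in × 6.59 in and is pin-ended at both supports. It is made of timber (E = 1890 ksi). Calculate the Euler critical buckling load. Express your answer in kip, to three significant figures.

P_cr ≈ 22.5 kip

Buckling occurs about the weak axis: I_min = h·b³/12 with b = 2.52 in (the shorter side).
I_min = 6.59×2.52³/12 = 8.788 in⁴
Effective length L_e = K·L = 1 × 85.3 = 85.30 in
P_cr = π²EI / L_e² = π² × 1890×10³ × 8.788 / 85.30² = 2.253×10^4 lb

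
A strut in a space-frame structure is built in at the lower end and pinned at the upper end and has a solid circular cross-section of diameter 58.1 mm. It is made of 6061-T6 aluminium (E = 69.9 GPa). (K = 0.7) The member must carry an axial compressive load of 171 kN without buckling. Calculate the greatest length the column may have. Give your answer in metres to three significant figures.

L_max ≈ 2.15 m

I = πd⁴/64 = π×58.1⁴/64 = 5.593×10^5 mm⁴
I = 5.593×10^-7 m⁴
At the buckling limit P_cr = P = 1.710×10^5 N
From P_cr = π²EI/(K·L)²:  L = (1/K)·√(π²EI/P_cr) = (1/0.7)·√(π²×6.99×10^10×5.593×10^-7/1.710×10^5)
L = 2.15 m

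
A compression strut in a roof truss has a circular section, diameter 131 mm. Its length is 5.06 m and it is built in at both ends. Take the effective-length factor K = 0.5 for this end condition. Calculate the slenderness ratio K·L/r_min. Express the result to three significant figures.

λ ≈ 77.3

For a solid circle r = d/4 = 131/4 = 32.75 mm
L_e = K·L = 0.5 × 5.06 m = 2.530 m = 2530.0 mm
λ = L_e / r_min = 2530.0 / 32.75 = 77.3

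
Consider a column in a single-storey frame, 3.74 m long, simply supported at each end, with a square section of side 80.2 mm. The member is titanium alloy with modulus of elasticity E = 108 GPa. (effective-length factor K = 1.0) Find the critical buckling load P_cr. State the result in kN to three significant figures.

I = a⁴/12 = 80.2⁴/12 = 3.448×10^6 mm⁴
I = 3.448×10^6 mm⁴ = 3.448×10^-6 m⁴
Effective length L_e = K·L = 1 × 3.74 = 3.740 m
P_cr = π²EI / L_e² = π² × 108×10⁹ × 3.448×10^-6 / 3.740² = 2.627×10^5 N

P_cr ≈ 263 kN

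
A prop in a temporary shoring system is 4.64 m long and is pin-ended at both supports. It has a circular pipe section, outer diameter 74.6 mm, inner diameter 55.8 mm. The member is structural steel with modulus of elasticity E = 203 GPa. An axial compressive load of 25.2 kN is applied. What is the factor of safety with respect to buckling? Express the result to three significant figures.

d_o = 74.6 mm, d_i = 55.8 mm
I = π(d_o⁴ − d_i⁴)/64 = π(74.6⁴ − 55.80⁴)/64 = 1.044×10^6 mm⁴
I = 1.044×10^6 mm⁴ = 1.044×10^-6 m⁴
Effective length L_e = K·L = 1 × 4.64 = 4.640 m
P_cr = π²EI / L_e² = π² × 203×10⁹ × 1.044×10^-6 / 4.640² = 9.719×10^4 N
Factor of safety n = P_cr / P = 97.191 / 25.2 = 3.86

n ≈ 3.86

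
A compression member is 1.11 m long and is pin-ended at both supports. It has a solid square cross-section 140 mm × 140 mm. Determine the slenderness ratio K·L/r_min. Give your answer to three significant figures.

λ ≈ 27.5

I = a⁴/12 = 140⁴/12 = 3.201×10^7 mm⁴
A = 1.960×10^4 mm²;  r_min = √(I/A) = √(3.201×10^7/1.960×10^4) = 40.41 mm
L_e = K·L = 1 × 1.11 m = 1.110 m = 1110.0 mm
λ = L_e / r_min = 1110.0 / 40.41 = 27.5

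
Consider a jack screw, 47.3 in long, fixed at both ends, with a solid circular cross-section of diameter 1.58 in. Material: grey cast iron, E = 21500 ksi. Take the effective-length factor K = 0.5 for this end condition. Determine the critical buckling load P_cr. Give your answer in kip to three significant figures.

P_cr ≈ 116 kip

I = πd⁴/64 = π×1.58⁴/64 = 0.3059 in⁴
Effective length L_e = K·L = 0.5 × 47.3 = 23.65 in
P_cr = π²EI / L_e² = π² × 21500×10³ × 0.3059 / 23.65² = 1.161×10^5 lb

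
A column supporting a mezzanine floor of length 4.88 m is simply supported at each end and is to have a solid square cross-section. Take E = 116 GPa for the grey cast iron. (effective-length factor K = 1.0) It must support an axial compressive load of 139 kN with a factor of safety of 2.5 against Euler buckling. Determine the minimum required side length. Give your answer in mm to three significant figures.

a ≈ 96.5 mm

Required P_cr = n·P = 2.5 × 139 = 347.5 kN
L_e = K·L = 1 × 4.88 = 4.880 m
Required I = P_cr·L_e²/(π²E) = 3.475×10^5 × 4.880² / (π² × 1.16×10^11) = 7.228×10^-6 m⁴
I_req = 7.228×10^6 mm⁴
Solid square: I = a⁴/12  ⇒  a = (12I)^(1/4) = (12×7.228×10^6)^(1/4) = 96.5 mm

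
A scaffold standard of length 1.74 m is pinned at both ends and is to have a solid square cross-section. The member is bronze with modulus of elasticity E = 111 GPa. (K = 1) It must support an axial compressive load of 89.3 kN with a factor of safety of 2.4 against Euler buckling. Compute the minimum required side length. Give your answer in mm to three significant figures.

Required P_cr = n·P = 2.4 × 89.3 = 214.3 kN
L_e = K·L = 1 × 1.74 = 1.740 m
Required I = P_cr·L_e²/(π²E) = 2.143×10^5 × 1.740² / (π² × 1.11×10^11) = 5.923×10^-7 m⁴
I_req = 5.923×10^5 mm⁴
Solid square: I = a⁴/12  ⇒  a = (12I)^(1/4) = (12×5.923×10^5)^(1/4) = 51.6 mm

a ≈ 51.6 mm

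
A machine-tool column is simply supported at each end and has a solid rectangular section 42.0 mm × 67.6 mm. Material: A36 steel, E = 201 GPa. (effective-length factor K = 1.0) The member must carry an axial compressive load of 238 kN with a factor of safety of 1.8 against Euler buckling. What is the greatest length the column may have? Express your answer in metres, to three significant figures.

L_max ≈ 1.39 m

Buckling occurs about the weak axis: I_min = h·b³/12 with b = 42.0 mm (the shorter side).
I_min = 67.6×42.0³/12 = 4.174×10^5 mm⁴
I = 4.174×10^-7 m⁴
Required critical load P_cr = n·P = 1.8 × 238 = 428.4 kN = 4.284×10^5 N
From P_cr = π²EI/(K·L)²:  L = (1/K)·√(π²EI/P_cr) = (1/1)·√(π²×2.01×10^11×4.174×10^-7/4.284×10^5)
L = 1.39 m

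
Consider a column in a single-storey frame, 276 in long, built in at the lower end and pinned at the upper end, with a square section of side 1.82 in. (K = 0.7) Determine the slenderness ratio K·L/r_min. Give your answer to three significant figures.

For a square r = a/√12 = 1.82/√12 = 0.5254 in
L_e = K·L = 0.7 × 276 = 193.2 in
λ = L_e / r_min = 193.20 / 0.5254 = 368

λ ≈ 368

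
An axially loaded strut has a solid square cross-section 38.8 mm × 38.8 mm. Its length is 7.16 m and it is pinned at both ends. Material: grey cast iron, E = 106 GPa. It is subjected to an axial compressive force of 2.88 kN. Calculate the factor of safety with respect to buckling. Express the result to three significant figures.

n ≈ 1.34

I = a⁴/12 = 38.8⁴/12 = 1.889×10^5 mm⁴
I = 1.889×10^5 mm⁴ = 1.889×10^-7 m⁴
Effective length L_e = K·L = 1 × 7.16 = 7.160 m
P_cr = π²EI / L_e² = π² × 106×10⁹ × 1.889×10^-7 / 7.160² = 3.854×10^3 N
Factor of safety n = P_cr / P = 3.8541 / 2.88 = 1.34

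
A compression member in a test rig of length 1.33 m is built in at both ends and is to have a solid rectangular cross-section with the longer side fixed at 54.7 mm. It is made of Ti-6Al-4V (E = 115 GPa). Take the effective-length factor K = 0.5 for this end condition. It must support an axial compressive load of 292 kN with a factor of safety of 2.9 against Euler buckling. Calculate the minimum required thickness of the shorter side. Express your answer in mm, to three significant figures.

Required P_cr = n·P = 2.9 × 292 = 846.8 kN
L_e = K·L = 0.5 × 1.33 = 0.6650 m
Required I = P_cr·L_e²/(π²E) = 8.468×10^5 × 0.6650² / (π² × 1.15×10^11) = 3.299×10^-7 m⁴
I_req = 3.299×10^5 mm⁴
Rectangle, weak axis: I_min = h·b³/12 with h = 54.7 mm fixed  ⇒  b = (12I/h)^(1/3) = 41.7 mm

b ≈ 41.7 mm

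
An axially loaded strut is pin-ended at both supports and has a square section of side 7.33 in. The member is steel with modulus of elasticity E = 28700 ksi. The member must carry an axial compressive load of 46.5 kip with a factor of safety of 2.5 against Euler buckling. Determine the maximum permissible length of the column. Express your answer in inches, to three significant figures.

I = a⁴/12 = 7.33⁴/12 = 240.6 in⁴
Required critical load P_cr = n·P = 2.5 × 46.5 = 116.2 kip = 1.163×10^5 lb
From P_cr = π²EI/(K·L)²:  L = (1/K)·√(π²EI/P_cr) = (1/1)·√(π²×2.87×10^7×240.6/1.163×10^5)
L = 766 in

L_max ≈ 766 in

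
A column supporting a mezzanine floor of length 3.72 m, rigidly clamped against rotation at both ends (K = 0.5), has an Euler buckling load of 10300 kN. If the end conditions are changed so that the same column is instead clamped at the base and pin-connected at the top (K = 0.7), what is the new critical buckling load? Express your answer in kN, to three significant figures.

P_cr ∝ 1/K², so P_cr,new = P_cr,old × (K_old/K_new)² = 10300 × (0.5/0.7)²
= 10300 × 0.5102 = 5260 kN

P_cr ≈ 5260 kN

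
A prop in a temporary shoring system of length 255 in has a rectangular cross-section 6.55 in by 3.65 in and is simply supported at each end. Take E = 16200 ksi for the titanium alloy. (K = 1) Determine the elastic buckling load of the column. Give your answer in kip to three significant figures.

P_cr ≈ 65.3 kip

Buckling occurs about the weak axis: I_min = h·b³/12 with b = 3.65 in (the shorter side).
I_min = 6.55×3.65³/12 = 26.54 in⁴
Effective length L_e = K·L = 1 × 255 = 255.0 in
P_cr = π²EI / L_e² = π² × 16200×10³ × 26.54 / 255.0² = 6.526×10^4 lb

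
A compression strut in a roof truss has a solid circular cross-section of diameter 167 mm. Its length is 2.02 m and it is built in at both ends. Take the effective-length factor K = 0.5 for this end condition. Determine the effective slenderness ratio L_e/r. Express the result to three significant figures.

λ ≈ 24.2

For a solid circle r = d/4 = 167/4 = 41.75 mm
L_e = K·L = 0.5 × 2.02 m = 1.010 m = 1010.0 mm
λ = L_e / r_min = 1010.0 / 41.75 = 24.2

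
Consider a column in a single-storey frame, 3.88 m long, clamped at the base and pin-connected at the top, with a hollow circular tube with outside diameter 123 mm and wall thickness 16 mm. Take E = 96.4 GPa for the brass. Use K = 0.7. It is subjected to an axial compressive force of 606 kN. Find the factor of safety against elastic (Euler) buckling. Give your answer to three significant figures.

Inner diameter d_i = 123 − 2×16 = 91.00 mm
I = π(d_o⁴ − d_i⁴)/64 = π(123⁴ − 91.00⁴)/64 = 7.869×10^6 mm⁴
I = 7.869×10^6 mm⁴ = 7.869×10^-6 m⁴
Effective length L_e = K·L = 0.7 × 3.88 = 2.716 m
P_cr = π²EI / L_e² = π² × 96.4×10⁹ × 7.869×10^-6 / 2.716² = 1.015×10^6 N
Factor of safety n = P_cr / P = 1015.0 / 606 = 1.67

n ≈ 1.67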